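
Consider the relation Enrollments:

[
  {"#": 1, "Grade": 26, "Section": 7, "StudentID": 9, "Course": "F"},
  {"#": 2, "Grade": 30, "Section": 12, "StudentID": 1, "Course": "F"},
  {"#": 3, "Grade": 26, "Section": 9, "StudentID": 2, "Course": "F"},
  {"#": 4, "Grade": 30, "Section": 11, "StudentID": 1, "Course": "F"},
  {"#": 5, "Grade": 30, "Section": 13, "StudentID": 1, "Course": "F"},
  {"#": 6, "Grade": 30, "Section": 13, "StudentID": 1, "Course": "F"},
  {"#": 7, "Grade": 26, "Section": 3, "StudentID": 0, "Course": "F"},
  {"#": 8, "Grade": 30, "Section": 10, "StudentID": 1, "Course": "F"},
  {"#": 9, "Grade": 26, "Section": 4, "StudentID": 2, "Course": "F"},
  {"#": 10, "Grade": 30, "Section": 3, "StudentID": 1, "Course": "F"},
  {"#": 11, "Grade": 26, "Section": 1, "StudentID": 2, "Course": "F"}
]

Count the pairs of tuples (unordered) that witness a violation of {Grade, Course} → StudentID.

(Grade=26, Course=F): violating pairs (1,3), (1,7), (1,9), (1,11), (3,7), (7,9), (7,11) — 7 pairs.
(Grade=30, Course=F): all 6 rows agree on StudentID — 0 pairs.

7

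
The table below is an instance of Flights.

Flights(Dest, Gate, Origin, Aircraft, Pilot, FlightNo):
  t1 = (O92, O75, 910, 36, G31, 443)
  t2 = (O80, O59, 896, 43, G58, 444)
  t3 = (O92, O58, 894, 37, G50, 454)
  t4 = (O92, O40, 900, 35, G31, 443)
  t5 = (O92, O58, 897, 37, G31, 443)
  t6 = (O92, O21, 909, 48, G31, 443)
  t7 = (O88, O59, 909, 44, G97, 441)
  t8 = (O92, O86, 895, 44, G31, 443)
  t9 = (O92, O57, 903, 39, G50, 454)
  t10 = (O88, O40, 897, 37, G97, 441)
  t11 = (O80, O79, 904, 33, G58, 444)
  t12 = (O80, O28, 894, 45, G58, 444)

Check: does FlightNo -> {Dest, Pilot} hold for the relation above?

Yes

FlightNo=443: rows 1, 4, 5, 6, 8 → {Dest,Pilot} = (O92, G31), (O92, G31), (O92, G31), (O92, G31), (O92, G31) ✓
FlightNo=444: rows 2, 11, 12 → {Dest,Pilot} = (O80, G58), (O80, G58), (O80, G58) ✓
FlightNo=454: rows 3, 9 → {Dest,Pilot} = (O92, G50), (O92, G50) ✓
FlightNo=441: rows 7, 10 → {Dest,Pilot} = (O88, G97), (O88, G97) ✓
Every FlightNo value is associated with a single {Dest, Pilot} value, so FlightNo -> {Dest, Pilot} holds.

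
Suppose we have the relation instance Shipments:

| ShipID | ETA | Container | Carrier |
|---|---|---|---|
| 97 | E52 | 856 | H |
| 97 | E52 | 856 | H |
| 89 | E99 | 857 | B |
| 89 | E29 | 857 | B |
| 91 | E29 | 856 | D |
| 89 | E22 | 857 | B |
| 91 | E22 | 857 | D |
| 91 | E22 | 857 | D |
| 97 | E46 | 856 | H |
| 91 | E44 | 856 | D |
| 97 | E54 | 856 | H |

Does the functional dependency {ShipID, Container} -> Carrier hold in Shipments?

(ShipID=97, Container=856): 4 rows → Carrier = H, H, H, H ✓
(ShipID=89, Container=857): 3 rows → Carrier = B, B, B ✓
(ShipID=91, Container=856): 2 rows → Carrier = D, D ✓
(ShipID=91, Container=857): 2 rows → Carrier = D, D ✓
Every {ShipID, Container} value is associated with a single Carrier value, so {ShipID, Container} -> Carrier holds.

Yes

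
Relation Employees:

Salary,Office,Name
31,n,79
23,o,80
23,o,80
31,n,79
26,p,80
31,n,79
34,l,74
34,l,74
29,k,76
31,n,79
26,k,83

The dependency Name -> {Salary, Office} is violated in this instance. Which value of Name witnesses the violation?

Name=79: 4 rows → {Salary,Office} = (31, n), (31, n), (31, n), (31, n) ✓
Name=80: 3 rows → {Salary,Office} takes values {(23, o), (26, p)} — violation
Name=74: 2 rows → {Salary,Office} = (34, l), (34, l) ✓
Name=76: 1 row → {Salary,Office} = (29, k) ✓
Name=83: 1 row → {Salary,Office} = (26, k) ✓
The only Name value with inconsistent RHS is Name=80.

80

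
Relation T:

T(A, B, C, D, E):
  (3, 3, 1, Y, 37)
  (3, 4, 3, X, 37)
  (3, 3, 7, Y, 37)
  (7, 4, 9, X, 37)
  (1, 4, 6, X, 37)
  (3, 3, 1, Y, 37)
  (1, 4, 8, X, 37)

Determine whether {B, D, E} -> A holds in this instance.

No

(B=3, D=Y, E=37): 3 rows → A = 3, 3, 3 ✓
(B=4, D=X, E=37): 4 rows → A takes values {3, 7, 1} — violation
Two rows agree on {B, D, E} but differ on A, so {B, D, E} -> A does not hold.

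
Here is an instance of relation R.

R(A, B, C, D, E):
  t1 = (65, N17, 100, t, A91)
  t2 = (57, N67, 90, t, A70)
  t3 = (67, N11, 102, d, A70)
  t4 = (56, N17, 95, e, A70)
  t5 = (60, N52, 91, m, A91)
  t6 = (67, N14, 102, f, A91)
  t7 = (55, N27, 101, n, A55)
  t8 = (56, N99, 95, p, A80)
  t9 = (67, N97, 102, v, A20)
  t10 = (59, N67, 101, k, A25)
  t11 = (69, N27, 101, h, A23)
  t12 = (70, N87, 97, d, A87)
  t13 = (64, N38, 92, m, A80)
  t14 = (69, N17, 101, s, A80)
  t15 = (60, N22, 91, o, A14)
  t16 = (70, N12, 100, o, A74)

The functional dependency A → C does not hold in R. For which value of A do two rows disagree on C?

A=65: row 1 → C = 100 ✓
A=57: row 2 → C = 90 ✓
A=67: rows 3, 6, 9 → C = 102, 102, 102 ✓
A=56: rows 4, 8 → C = 95, 95 ✓
A=60: rows 5, 15 → C = 91, 91 ✓
A=55: row 7 → C = 101 ✓
A=59: row 10 → C = 101 ✓
A=69: rows 11, 14 → C = 101, 101 ✓
A=70: rows 12, 16 → C takes values {97, 100} — violation
A=64: row 13 → C = 92 ✓
The only A value with inconsistent C is A=70.

70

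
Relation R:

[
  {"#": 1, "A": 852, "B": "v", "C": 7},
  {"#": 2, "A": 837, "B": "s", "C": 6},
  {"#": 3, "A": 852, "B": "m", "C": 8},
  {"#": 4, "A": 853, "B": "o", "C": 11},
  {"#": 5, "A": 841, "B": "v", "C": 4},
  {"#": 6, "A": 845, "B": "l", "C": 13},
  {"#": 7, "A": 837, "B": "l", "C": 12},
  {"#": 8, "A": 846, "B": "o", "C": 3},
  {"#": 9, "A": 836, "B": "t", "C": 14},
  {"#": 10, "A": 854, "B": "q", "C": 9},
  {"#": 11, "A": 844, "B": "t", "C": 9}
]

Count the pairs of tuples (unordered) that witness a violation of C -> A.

1

C=9: violating pairs (10,11) — 1 pair.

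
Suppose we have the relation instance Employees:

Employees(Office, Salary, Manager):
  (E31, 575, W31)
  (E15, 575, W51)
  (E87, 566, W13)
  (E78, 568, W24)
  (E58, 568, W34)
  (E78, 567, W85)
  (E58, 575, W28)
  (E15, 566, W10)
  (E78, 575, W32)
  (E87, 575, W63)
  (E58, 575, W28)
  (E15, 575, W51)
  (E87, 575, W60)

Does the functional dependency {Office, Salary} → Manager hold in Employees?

(Office=E31, Salary=575): 1 row → Manager = W31 ✓
(Office=E15, Salary=575): 2 rows → Manager = W51, W51 ✓
(Office=E87, Salary=566): 1 row → Manager = W13 ✓
(Office=E78, Salary=568): 1 row → Manager = W24 ✓
(Office=E58, Salary=568): 1 row → Manager = W34 ✓
(Office=E78, Salary=567): 1 row → Manager = W85 ✓
(Office=E58, Salary=575): 2 rows → Manager = W28, W28 ✓
(Office=E15, Salary=566): 1 row → Manager = W10 ✓
(Office=E78, Salary=575): 1 row → Manager = W32 ✓
(Office=E87, Salary=575): 2 rows → Manager takes values {W63, W60} — violation
Two rows agree on {Office, Salary} but differ on Manager, so {Office, Salary} → Manager does not hold.

No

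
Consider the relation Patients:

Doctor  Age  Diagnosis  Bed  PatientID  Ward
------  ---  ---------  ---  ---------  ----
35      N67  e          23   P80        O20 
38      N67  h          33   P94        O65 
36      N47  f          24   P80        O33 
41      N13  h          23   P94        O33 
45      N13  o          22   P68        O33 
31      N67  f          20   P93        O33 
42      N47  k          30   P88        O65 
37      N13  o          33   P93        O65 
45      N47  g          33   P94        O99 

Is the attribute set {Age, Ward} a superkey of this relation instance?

No

Two distinct rows share (Age=N13, Ward=O33), so {Age, Ward} does not determine every attribute — not a superkey.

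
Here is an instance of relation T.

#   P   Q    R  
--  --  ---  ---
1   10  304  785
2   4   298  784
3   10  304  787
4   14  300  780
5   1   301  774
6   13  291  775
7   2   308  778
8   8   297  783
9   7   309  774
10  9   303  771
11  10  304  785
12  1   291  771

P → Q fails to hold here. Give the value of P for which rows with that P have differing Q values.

P=10: rows 1, 3, 11 → Q = 304, 304, 304 ✓
P=4: row 2 → Q = 298 ✓
P=14: row 4 → Q = 300 ✓
P=1: rows 5, 12 → Q takes values {301, 291} — violation
P=13: row 6 → Q = 291 ✓
P=2: row 7 → Q = 308 ✓
P=8: row 8 → Q = 297 ✓
P=7: row 9 → Q = 309 ✓
P=9: row 10 → Q = 303 ✓
The only P value with inconsistent Q is P=1.

1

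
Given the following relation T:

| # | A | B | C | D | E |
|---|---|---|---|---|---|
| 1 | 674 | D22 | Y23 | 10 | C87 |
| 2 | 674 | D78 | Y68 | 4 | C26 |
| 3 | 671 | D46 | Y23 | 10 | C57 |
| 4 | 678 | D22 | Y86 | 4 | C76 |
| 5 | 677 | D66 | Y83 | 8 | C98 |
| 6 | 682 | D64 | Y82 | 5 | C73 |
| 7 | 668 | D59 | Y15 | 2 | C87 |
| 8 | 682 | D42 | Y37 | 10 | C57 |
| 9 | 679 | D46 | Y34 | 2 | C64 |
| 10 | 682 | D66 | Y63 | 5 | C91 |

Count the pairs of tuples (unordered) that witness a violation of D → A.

5

D=10: violating pairs (1,3), (1,8), (3,8) — 3 pairs.
D=4: violating pairs (2,4) — 1 pair.
D=5: all 2 rows agree on A — 0 pairs.
D=2: violating pairs (7,9) — 1 pair.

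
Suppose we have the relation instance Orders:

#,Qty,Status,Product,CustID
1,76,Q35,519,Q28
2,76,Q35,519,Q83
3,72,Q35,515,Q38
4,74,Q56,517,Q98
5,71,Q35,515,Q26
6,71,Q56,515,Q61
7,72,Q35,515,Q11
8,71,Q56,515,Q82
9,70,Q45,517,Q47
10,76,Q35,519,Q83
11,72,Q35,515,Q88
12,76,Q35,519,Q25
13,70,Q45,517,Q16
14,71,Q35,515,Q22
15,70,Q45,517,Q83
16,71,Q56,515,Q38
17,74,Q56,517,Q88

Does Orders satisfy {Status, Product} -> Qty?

(Status=Q35, Product=519): rows 1, 2, 10, 12 → Qty = 76, 76, 76, 76 ✓
(Status=Q35, Product=515): rows 3, 5, 7, 11, 14 → Qty takes values {72, 71} — violation
(Status=Q56, Product=517): rows 4, 17 → Qty = 74, 74 ✓
(Status=Q56, Product=515): rows 6, 8, 16 → Qty = 71, 71, 71 ✓
(Status=Q45, Product=517): rows 9, 13, 15 → Qty = 70, 70, 70 ✓
Two rows agree on {Status, Product} but differ on Qty, so {Status, Product} -> Qty does not hold.

No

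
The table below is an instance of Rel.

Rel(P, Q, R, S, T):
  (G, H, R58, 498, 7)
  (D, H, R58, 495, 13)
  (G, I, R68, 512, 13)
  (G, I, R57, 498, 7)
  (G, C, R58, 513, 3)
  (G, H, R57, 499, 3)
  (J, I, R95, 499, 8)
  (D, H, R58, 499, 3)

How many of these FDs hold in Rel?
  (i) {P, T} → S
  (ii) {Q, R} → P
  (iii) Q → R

(i) {P, T} → S: (P=G, T=3): 2 rows → S takes values {513, 499} — violation — fails.
(ii) {Q, R} → P: (Q=H, R=R58): 3 rows → P takes values {G, D} — violation — fails.
(iii) Q → R: Q=H: 4 rows → R takes values {R58, R57} — violation; Q=I: 3 rows → R takes values {R68, R57, R95} — violation — fails.
None of the 3 dependencies hold.

0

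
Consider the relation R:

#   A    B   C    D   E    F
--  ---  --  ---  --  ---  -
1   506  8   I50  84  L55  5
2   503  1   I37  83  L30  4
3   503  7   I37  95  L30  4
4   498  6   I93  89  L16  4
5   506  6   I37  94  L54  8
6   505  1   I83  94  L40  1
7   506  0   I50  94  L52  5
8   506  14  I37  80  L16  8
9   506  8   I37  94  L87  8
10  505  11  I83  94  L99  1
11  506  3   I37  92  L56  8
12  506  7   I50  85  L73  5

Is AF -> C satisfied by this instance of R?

Yes

(A=506, F=5): rows 1, 7, 12 → C = I50, I50, I50 ✓
(A=503, F=4): rows 2, 3 → C = I37, I37 ✓
(A=498, F=4): row 4 → C = I93 ✓
(A=506, F=8): rows 5, 8, 9, 11 → C = I37, I37, I37, I37 ✓
(A=505, F=1): rows 6, 10 → C = I83, I83 ✓
Every AF value is associated with a single C value, so AF -> C holds.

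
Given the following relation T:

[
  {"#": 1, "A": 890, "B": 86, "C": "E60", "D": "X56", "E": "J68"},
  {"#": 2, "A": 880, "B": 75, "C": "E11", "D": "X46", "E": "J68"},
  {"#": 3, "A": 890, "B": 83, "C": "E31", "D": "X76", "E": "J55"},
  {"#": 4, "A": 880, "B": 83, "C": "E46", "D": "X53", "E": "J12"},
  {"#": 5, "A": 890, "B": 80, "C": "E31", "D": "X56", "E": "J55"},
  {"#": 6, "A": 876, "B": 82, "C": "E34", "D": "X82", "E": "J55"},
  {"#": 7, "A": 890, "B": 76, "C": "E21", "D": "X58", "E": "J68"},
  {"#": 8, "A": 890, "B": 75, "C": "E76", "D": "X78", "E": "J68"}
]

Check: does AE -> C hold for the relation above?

No

(A=890, E=J68): rows 1, 7, 8 → C takes values {E60, E21, E76} — violation
(A=880, E=J68): row 2 → C = E11 ✓
(A=890, E=J55): rows 3, 5 → C = E31, E31 ✓
(A=880, E=J12): row 4 → C = E46 ✓
(A=876, E=J55): row 6 → C = E34 ✓
Two rows agree on AE but differ on C, so AE -> C does not hold.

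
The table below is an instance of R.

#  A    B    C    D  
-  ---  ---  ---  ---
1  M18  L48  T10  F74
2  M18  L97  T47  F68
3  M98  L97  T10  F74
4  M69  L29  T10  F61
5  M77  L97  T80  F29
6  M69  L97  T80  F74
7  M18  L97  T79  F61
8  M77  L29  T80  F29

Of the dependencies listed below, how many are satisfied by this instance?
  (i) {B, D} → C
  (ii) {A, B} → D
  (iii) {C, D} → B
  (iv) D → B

0

(i) {B, D} → C: (B=L97, D=F74): rows 3, 6 → C takes values {T10, T80} — violation — fails.
(ii) {A, B} → D: (A=M18, B=L97): rows 2, 7 → D takes values {F68, F61} — violation — fails.
(iii) {C, D} → B: (C=T10, D=F74): rows 1, 3 → B takes values {L48, L97} — violation; (C=T80, D=F29): rows 5, 8 → B takes values {L97, L29} — violation — fails.
(iv) D → B: D=F74: rows 1, 3, 6 → B takes values {L48, L97} — violation; D=F61: rows 4, 7 → B takes values {L29, L97} — violation; D=F29: rows 5, 8 → B takes values {L97, L29} — violation — fails.
None of the 4 dependencies hold.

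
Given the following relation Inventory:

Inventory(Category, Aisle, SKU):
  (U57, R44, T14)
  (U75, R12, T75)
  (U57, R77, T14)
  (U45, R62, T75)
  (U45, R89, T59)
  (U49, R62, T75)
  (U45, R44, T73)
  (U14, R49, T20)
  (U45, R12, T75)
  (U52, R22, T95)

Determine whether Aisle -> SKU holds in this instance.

No

Aisle=R44: 2 rows → SKU takes values {T14, T73} — violation
Aisle=R12: 2 rows → SKU = T75, T75 ✓
Aisle=R77: 1 row → SKU = T14 ✓
Aisle=R62: 2 rows → SKU = T75, T75 ✓
Aisle=R89: 1 row → SKU = T59 ✓
Aisle=R49: 1 row → SKU = T20 ✓
Aisle=R22: 1 row → SKU = T95 ✓
Two rows agree on Aisle but differ on SKU, so Aisle -> SKU does not hold.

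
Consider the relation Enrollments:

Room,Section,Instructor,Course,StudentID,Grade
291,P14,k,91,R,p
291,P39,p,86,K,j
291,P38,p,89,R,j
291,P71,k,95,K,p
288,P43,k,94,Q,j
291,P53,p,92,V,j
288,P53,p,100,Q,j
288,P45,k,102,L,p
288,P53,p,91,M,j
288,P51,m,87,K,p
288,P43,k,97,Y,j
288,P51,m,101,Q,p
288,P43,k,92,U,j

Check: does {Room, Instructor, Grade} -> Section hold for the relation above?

No

(Room=291, Instructor=k, Grade=p): 2 rows → Section takes values {P14, P71} — violation
(Room=291, Instructor=p, Grade=j): 3 rows → Section takes values {P39, P38, P53} — violation
(Room=288, Instructor=k, Grade=j): 3 rows → Section = P43, P43, P43 ✓
(Room=288, Instructor=p, Grade=j): 2 rows → Section = P53, P53 ✓
(Room=288, Instructor=k, Grade=p): 1 row → Section = P45 ✓
(Room=288, Instructor=m, Grade=p): 2 rows → Section = P51, P51 ✓
Two rows agree on {Room, Instructor, Grade} but differ on Section, so {Room, Instructor, Grade} -> Section does not hold.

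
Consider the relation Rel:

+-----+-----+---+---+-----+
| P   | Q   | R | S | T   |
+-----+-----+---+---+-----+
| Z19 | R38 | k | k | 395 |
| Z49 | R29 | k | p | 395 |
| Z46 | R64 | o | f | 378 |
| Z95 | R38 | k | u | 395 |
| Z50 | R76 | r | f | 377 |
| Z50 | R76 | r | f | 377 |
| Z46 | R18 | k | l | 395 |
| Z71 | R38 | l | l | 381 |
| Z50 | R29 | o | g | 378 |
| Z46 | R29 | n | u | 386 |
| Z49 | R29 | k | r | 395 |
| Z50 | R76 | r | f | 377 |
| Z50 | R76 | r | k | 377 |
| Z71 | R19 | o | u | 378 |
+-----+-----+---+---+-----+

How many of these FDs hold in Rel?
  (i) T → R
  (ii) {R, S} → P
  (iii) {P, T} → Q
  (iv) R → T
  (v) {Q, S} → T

(i) T → R: every LHS value maps to a single RHS value — holds.
(ii) {R, S} → P: every LHS value maps to a single RHS value — holds.
(iii) {P, T} → Q: every LHS value maps to a single RHS value — holds.
(iv) R → T: every LHS value maps to a single RHS value — holds.
(v) {Q, S} → T: every LHS value maps to a single RHS value — holds.
5 of the 5 dependencies hold.

5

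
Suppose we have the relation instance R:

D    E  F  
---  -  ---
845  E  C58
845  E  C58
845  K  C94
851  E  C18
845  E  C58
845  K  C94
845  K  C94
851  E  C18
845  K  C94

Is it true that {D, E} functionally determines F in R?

Yes

(D=845, E=E): 3 rows → F = C58, C58, C58 ✓
(D=845, E=K): 4 rows → F = C94, C94, C94, C94 ✓
(D=851, E=E): 2 rows → F = C18, C18 ✓
Every {D, E} value is associated with a single F value, so {D, E} → F holds.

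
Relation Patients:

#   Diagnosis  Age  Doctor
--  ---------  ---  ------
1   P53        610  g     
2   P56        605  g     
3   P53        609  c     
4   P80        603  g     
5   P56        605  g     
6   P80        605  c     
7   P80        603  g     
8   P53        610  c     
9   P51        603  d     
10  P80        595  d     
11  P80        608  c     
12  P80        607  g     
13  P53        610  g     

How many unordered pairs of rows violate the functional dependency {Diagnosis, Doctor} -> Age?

(Diagnosis=P53, Doctor=g): all 2 rows agree on Age — 0 pairs.
(Diagnosis=P56, Doctor=g): all 2 rows agree on Age — 0 pairs.
(Diagnosis=P53, Doctor=c): violating pairs (3,8) — 1 pair.
(Diagnosis=P80, Doctor=g): violating pairs (4,12), (7,12) — 2 pairs.
(Diagnosis=P80, Doctor=c): violating pairs (6,11) — 1 pair.

4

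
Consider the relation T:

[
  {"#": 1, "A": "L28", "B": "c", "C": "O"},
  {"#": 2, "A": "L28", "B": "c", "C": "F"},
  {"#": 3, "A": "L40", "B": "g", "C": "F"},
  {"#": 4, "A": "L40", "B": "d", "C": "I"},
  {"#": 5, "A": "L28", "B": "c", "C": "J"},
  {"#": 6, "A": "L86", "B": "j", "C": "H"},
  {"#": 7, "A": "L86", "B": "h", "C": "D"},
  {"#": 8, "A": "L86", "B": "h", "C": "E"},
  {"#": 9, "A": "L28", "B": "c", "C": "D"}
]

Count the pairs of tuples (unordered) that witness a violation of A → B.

3

A=L28: all 4 rows agree on B — 0 pairs.
A=L40: violating pairs (3,4) — 1 pair.
A=L86: violating pairs (6,7), (6,8) — 2 pairs.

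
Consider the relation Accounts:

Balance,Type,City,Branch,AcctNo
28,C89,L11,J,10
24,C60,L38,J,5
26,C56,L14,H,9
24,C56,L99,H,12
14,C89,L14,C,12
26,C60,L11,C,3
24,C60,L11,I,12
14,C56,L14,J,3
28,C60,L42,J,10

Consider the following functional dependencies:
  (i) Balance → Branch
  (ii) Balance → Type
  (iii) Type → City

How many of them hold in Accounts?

0

(i) Balance → Branch: Balance=24: 3 rows → Branch takes values {J, H, I} — violation; Balance=26: 2 rows → Branch takes values {H, C} — violation; Balance=14: 2 rows → Branch takes values {C, J} — violation — fails.
(ii) Balance → Type: Balance=28: 2 rows → Type takes values {C89, C60} — violation; Balance=24: 3 rows → Type takes values {C60, C56} — violation; Balance=26: 2 rows → Type takes values {C56, C60} — violation; Balance=14: 2 rows → Type takes values {C89, C56} — violation — fails.
(iii) Type → City: Type=C89: 2 rows → City takes values {L11, L14} — violation; Type=C60: 4 rows → City takes values {L38, L11, L42} — violation; Type=C56: 3 rows → City takes values {L14, L99} — violation — fails.
None of the 3 dependencies hold.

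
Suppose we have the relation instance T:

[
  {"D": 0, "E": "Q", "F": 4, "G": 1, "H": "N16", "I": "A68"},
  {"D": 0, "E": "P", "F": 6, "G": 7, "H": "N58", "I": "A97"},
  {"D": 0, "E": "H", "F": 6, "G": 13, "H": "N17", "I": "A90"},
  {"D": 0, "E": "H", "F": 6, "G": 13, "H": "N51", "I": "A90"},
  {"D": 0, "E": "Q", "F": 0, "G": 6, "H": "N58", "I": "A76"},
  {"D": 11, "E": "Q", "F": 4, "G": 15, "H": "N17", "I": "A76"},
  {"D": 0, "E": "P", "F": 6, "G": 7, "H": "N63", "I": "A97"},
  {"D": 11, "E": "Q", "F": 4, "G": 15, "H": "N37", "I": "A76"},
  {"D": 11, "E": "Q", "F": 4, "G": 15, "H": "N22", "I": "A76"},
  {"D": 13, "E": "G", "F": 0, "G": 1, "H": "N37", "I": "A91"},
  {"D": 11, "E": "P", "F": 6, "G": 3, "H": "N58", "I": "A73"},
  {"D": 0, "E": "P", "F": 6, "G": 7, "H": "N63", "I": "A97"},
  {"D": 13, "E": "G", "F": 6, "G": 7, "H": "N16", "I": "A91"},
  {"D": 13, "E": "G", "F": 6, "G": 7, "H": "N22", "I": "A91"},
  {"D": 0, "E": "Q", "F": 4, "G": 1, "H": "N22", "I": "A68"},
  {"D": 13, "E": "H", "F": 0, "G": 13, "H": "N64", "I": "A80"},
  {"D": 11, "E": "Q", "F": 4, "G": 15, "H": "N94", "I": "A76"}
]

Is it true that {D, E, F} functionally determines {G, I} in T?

Yes

(D=0, E=Q, F=4): 2 rows → {G,I} = (1, A68), (1, A68) ✓
(D=0, E=P, F=6): 3 rows → {G,I} = (7, A97), (7, A97), (7, A97) ✓
(D=0, E=H, F=6): 2 rows → {G,I} = (13, A90), (13, A90) ✓
(D=0, E=Q, F=0): 1 row → {G,I} = (6, A76) ✓
(D=11, E=Q, F=4): 4 rows → {G,I} = (15, A76), (15, A76), (15, A76), (15, A76) ✓
(D=13, E=G, F=0): 1 row → {G,I} = (1, A91) ✓
(D=11, E=P, F=6): 1 row → {G,I} = (3, A73) ✓
(D=13, E=G, F=6): 2 rows → {G,I} = (7, A91), (7, A91) ✓
(D=13, E=H, F=0): 1 row → {G,I} = (13, A80) ✓
Every {D, E, F} value is associated with a single {G, I} value, so {D, E, F} -> {G, I} holds.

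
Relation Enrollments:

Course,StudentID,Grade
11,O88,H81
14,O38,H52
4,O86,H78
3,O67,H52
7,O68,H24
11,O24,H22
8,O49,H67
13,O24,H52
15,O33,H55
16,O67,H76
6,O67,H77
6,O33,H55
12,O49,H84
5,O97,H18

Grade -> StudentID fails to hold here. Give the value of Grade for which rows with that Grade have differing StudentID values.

H52

Grade=H81: 1 row → StudentID = O88 ✓
Grade=H52: 3 rows → StudentID takes values {O38, O67, O24} — violation
Grade=H78: 1 row → StudentID = O86 ✓
Grade=H24: 1 row → StudentID = O68 ✓
Grade=H22: 1 row → StudentID = O24 ✓
Grade=H67: 1 row → StudentID = O49 ✓
Grade=H55: 2 rows → StudentID = O33, O33 ✓
Grade=H76: 1 row → StudentID = O67 ✓
Grade=H77: 1 row → StudentID = O67 ✓
Grade=H84: 1 row → StudentID = O49 ✓
Grade=H18: 1 row → StudentID = O97 ✓
The only Grade value with inconsistent StudentID is Grade=H52.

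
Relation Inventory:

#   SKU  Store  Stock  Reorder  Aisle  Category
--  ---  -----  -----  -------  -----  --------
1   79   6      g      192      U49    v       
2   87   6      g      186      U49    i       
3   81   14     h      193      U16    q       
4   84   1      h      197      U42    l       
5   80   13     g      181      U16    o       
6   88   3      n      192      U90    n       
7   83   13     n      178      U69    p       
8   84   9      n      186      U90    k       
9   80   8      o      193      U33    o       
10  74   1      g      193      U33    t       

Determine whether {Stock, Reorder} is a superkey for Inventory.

All 10 rows have distinct {Stock, Reorder} values, so {Stock, Reorder} → (all attributes) holds and {Stock, Reorder} is a superkey.

Yes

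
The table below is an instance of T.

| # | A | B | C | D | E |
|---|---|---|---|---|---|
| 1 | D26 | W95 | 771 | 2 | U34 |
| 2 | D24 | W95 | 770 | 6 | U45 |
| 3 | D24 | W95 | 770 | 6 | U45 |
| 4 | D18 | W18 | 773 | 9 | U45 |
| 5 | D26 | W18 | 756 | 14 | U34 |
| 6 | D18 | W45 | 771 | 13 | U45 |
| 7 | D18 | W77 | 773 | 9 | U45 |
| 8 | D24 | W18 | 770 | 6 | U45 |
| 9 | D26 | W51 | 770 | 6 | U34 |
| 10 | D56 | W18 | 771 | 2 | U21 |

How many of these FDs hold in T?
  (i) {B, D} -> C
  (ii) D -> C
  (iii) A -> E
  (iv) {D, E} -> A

(i) {B, D} -> C: every LHS value maps to a single RHS value — holds.
(ii) D -> C: every LHS value maps to a single RHS value — holds.
(iii) A -> E: every LHS value maps to a single RHS value — holds.
(iv) {D, E} -> A: every LHS value maps to a single RHS value — holds.
4 of the 4 dependencies hold.

4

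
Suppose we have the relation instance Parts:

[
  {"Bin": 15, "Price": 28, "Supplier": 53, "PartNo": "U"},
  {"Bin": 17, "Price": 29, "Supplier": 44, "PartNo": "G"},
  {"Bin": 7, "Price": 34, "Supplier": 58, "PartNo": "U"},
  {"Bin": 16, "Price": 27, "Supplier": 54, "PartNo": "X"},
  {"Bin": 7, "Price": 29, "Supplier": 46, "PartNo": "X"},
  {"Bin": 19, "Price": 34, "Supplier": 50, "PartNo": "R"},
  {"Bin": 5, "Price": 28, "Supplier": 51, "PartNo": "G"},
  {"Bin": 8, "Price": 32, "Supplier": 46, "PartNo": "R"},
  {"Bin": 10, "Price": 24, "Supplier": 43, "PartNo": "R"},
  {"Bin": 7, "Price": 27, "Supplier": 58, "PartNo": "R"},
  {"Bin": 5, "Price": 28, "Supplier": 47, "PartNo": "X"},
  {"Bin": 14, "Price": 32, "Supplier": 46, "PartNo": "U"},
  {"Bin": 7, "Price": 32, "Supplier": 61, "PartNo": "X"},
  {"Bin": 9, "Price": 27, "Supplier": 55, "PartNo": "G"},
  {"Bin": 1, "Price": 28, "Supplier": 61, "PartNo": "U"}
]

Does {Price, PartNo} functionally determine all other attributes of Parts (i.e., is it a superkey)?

No

Two distinct rows share (Price=28, PartNo=U), so {Price, PartNo} does not determine every attribute — not a superkey.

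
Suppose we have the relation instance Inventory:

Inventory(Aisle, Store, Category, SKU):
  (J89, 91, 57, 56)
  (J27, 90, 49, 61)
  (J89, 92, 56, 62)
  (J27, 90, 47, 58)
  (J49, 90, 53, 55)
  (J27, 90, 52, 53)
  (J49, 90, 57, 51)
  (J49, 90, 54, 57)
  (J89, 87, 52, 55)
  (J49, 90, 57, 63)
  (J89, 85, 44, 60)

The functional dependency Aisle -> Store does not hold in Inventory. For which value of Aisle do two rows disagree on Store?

J89

Aisle=J89: 4 rows → Store takes values {91, 92, 87, 85} — violation
Aisle=J27: 3 rows → Store = 90, 90, 90 ✓
Aisle=J49: 4 rows → Store = 90, 90, 90, 90 ✓
The only Aisle value with inconsistent Store is Aisle=J89.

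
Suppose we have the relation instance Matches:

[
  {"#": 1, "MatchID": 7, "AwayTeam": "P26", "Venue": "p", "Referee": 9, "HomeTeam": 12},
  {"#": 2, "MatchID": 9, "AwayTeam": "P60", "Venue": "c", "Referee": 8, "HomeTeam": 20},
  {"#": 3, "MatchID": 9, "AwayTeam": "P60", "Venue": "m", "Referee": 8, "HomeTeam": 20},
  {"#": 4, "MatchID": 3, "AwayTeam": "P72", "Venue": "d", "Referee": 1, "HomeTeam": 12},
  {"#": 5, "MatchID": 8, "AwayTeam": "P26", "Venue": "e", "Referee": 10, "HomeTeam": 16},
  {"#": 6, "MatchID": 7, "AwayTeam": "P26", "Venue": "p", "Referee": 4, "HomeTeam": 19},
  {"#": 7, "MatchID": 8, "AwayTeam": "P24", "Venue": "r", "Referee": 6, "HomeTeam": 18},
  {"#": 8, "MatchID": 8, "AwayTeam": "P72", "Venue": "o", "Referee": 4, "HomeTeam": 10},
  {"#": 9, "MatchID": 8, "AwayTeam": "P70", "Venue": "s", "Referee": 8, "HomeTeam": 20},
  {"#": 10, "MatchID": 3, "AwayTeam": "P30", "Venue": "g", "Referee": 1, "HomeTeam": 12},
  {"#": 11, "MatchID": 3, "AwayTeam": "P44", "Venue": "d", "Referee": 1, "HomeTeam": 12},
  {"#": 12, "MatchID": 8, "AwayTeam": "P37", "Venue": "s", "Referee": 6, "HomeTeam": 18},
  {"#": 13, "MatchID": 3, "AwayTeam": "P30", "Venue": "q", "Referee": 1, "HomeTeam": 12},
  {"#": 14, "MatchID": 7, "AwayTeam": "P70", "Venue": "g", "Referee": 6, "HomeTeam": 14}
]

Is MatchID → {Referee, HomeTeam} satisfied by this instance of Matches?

MatchID=7: rows 1, 6, 14 → {Referee,HomeTeam} takes values {(9, 12), (4, 19), (6, 14)} — violation
MatchID=9: rows 2, 3 → {Referee,HomeTeam} = (8, 20), (8, 20) ✓
MatchID=3: rows 4, 10, 11, 13 → {Referee,HomeTeam} = (1, 12), (1, 12), (1, 12), (1, 12) ✓
MatchID=8: rows 5, 7, 8, 9, 12 → {Referee,HomeTeam} takes values {(10, 16), (6, 18), (4, 10), (8, 20)} — violation
Two rows agree on MatchID but differ on {Referee, HomeTeam}, so MatchID → {Referee, HomeTeam} does not hold.

No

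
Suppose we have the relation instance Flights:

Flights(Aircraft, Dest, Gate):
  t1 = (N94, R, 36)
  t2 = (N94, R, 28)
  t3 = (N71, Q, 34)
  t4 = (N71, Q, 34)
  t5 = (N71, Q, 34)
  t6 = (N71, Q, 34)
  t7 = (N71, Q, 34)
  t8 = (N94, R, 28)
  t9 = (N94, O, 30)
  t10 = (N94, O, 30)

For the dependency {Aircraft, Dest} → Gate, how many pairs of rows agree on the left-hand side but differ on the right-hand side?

2

(Aircraft=N94, Dest=R): violating pairs (1,2), (1,8) — 2 pairs.
(Aircraft=N71, Dest=Q): all 5 rows agree on Gate — 0 pairs.
(Aircraft=N94, Dest=O): all 2 rows agree on Gate — 0 pairs.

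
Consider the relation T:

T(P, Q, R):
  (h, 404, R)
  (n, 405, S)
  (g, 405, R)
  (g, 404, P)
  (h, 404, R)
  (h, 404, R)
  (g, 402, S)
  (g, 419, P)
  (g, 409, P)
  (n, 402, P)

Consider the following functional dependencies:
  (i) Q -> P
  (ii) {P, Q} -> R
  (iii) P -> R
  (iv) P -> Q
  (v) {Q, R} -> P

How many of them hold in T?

2

(i) Q -> P: Q=404: 4 rows → P takes values {h, g} — violation; Q=405: 2 rows → P takes values {n, g} — violation; Q=402: 2 rows → P takes values {g, n} — violation — fails.
(ii) {P, Q} -> R: every LHS value maps to a single RHS value — holds.
(iii) P -> R: P=n: 2 rows → R takes values {S, P} — violation; P=g: 5 rows → R takes values {R, P, S} — violation — fails.
(iv) P -> Q: P=n: 2 rows → Q takes values {405, 402} — violation; P=g: 5 rows → Q takes values {405, 404, 402, 419, 409} — violation — fails.
(v) {Q, R} -> P: every LHS value maps to a single RHS value — holds.
2 of the 5 dependencies hold.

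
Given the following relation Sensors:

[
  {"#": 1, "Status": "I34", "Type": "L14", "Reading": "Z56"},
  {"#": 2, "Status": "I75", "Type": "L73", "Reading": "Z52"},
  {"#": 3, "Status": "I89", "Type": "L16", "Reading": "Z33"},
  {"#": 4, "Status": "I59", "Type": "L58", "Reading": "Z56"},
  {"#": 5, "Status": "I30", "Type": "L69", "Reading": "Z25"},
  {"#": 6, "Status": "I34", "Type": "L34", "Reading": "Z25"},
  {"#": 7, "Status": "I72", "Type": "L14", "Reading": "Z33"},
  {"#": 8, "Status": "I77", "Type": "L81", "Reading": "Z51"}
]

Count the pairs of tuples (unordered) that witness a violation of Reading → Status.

3

Reading=Z56: violating pairs (1,4) — 1 pair.
Reading=Z33: violating pairs (3,7) — 1 pair.
Reading=Z25: violating pairs (5,6) — 1 pair.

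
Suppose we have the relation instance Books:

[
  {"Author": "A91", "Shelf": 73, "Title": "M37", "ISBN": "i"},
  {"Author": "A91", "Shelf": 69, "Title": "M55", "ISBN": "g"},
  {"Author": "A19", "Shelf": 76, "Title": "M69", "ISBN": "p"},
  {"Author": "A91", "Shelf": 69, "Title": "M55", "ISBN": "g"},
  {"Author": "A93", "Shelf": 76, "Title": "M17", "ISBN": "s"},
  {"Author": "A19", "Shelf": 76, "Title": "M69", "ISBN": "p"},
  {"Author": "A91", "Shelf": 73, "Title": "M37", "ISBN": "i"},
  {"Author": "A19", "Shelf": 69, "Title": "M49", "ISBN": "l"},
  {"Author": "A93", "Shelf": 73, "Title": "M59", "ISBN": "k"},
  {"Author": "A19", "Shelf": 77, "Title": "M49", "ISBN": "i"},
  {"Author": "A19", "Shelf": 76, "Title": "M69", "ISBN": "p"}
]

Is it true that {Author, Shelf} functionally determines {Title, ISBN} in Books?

(Author=A91, Shelf=73): 2 rows → {Title,ISBN} = (M37, i), (M37, i) ✓
(Author=A91, Shelf=69): 2 rows → {Title,ISBN} = (M55, g), (M55, g) ✓
(Author=A19, Shelf=76): 3 rows → {Title,ISBN} = (M69, p), (M69, p), (M69, p) ✓
(Author=A93, Shelf=76): 1 row → {Title,ISBN} = (M17, s) ✓
(Author=A19, Shelf=69): 1 row → {Title,ISBN} = (M49, l) ✓
(Author=A93, Shelf=73): 1 row → {Title,ISBN} = (M59, k) ✓
(Author=A19, Shelf=77): 1 row → {Title,ISBN} = (M49, i) ✓
Every {Author, Shelf} value is associated with a single {Title, ISBN} value, so {Author, Shelf} -> {Title, ISBN} holds.

Yes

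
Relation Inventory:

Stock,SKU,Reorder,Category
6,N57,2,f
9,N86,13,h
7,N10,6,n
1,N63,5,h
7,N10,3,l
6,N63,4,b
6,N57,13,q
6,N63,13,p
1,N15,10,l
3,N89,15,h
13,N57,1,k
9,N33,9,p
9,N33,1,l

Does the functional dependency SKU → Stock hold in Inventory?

No

SKU=N57: 3 rows → Stock takes values {6, 13} — violation
SKU=N86: 1 row → Stock = 9 ✓
SKU=N10: 2 rows → Stock = 7, 7 ✓
SKU=N63: 3 rows → Stock takes values {1, 6} — violation
SKU=N15: 1 row → Stock = 1 ✓
SKU=N89: 1 row → Stock = 3 ✓
SKU=N33: 2 rows → Stock = 9, 9 ✓
Two rows agree on SKU but differ on Stock, so SKU → Stock does not hold.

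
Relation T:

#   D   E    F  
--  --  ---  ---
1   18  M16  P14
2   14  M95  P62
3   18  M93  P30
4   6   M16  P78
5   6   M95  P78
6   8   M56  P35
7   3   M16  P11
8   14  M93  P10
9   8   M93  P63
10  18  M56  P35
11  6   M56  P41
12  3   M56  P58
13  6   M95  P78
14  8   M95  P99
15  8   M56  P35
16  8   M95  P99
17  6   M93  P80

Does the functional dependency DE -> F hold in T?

(D=18, E=M16): row 1 → F = P14 ✓
(D=14, E=M95): row 2 → F = P62 ✓
(D=18, E=M93): row 3 → F = P30 ✓
(D=6, E=M16): row 4 → F = P78 ✓
(D=6, E=M95): rows 5, 13 → F = P78, P78 ✓
(D=8, E=M56): rows 6, 15 → F = P35, P35 ✓
(D=3, E=M16): row 7 → F = P11 ✓
(D=14, E=M93): row 8 → F = P10 ✓
(D=8, E=M93): row 9 → F = P63 ✓
(D=18, E=M56): row 10 → F = P35 ✓
(D=6, E=M56): row 11 → F = P41 ✓
(D=3, E=M56): row 12 → F = P58 ✓
(D=8, E=M95): rows 14, 16 → F = P99, P99 ✓
(D=6, E=M93): row 17 → F = P80 ✓
Every DE value is associated with a single F value, so DE -> F holds.

Yes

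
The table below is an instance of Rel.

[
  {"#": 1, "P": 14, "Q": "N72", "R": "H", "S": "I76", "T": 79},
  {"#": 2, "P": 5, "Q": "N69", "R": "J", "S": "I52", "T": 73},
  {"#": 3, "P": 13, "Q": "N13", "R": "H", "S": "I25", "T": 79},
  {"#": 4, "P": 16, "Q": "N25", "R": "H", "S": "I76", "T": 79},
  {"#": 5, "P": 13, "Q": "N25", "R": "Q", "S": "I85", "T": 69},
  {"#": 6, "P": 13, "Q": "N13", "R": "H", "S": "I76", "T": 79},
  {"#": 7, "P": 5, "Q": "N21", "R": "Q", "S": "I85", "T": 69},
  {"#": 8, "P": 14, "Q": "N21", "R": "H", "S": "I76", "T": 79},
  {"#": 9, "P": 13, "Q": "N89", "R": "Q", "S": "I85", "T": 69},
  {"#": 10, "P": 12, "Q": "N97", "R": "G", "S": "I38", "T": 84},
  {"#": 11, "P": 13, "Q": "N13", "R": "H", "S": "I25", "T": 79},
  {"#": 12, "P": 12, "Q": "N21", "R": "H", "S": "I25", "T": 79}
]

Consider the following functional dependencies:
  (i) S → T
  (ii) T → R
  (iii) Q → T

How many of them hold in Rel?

2

(i) S → T: every LHS value maps to a single RHS value — holds.
(ii) T → R: every LHS value maps to a single RHS value — holds.
(iii) Q → T: Q=N25: rows 4, 5 → T takes values {79, 69} — violation; Q=N21: rows 7, 8, 12 → T takes values {69, 79} — violation — fails.
2 of the 3 dependencies hold.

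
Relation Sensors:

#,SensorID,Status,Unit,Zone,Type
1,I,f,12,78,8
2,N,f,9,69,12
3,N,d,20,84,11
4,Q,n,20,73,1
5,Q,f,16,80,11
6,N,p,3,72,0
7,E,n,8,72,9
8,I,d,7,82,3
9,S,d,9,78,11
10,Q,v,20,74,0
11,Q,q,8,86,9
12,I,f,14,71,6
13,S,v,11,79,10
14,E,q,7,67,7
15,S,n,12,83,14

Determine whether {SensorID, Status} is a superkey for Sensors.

No

Rows 1 and 12 have the same {SensorID, Status} value (SensorID=I, Status=f) but are distinct tuples, so {SensorID, Status} does not determine every attribute — not a superkey.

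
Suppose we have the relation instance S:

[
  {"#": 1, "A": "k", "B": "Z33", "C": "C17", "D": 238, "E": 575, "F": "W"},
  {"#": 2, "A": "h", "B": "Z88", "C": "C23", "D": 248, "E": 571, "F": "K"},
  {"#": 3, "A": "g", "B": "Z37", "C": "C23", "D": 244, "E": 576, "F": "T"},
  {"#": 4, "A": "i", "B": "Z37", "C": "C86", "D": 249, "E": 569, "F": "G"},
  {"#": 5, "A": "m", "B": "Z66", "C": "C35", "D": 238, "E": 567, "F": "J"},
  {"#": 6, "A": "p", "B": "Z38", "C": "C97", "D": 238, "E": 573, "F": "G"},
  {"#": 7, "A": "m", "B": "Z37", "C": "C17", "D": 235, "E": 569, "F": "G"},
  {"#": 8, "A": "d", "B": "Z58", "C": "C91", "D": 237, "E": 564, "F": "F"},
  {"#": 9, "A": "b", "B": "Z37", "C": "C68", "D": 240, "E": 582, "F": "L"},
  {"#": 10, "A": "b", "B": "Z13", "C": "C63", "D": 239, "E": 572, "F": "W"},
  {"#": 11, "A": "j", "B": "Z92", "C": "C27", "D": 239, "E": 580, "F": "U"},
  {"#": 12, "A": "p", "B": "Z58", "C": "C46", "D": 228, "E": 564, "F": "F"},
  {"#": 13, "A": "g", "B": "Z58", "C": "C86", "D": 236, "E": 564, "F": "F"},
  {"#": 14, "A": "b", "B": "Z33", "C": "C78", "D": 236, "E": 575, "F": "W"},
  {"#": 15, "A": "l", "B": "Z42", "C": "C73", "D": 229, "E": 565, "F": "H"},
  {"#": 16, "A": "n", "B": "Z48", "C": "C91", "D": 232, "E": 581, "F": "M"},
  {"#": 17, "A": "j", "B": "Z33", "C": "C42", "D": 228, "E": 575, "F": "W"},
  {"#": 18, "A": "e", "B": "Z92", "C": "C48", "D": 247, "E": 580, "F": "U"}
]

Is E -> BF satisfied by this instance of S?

Yes

E=575: rows 1, 14, 17 → {B,F} = (Z33, W), (Z33, W), (Z33, W) ✓
E=571: row 2 → {B,F} = (Z88, K) ✓
E=576: row 3 → {B,F} = (Z37, T) ✓
E=569: rows 4, 7 → {B,F} = (Z37, G), (Z37, G) ✓
E=567: row 5 → {B,F} = (Z66, J) ✓
E=573: row 6 → {B,F} = (Z38, G) ✓
E=564: rows 8, 12, 13 → {B,F} = (Z58, F), (Z58, F), (Z58, F) ✓
E=582: row 9 → {B,F} = (Z37, L) ✓
E=572: row 10 → {B,F} = (Z13, W) ✓
E=580: rows 11, 18 → {B,F} = (Z92, U), (Z92, U) ✓
E=565: row 15 → {B,F} = (Z42, H) ✓
E=581: row 16 → {B,F} = (Z48, M) ✓
Every E value is associated with a single BF value, so E -> BF holds.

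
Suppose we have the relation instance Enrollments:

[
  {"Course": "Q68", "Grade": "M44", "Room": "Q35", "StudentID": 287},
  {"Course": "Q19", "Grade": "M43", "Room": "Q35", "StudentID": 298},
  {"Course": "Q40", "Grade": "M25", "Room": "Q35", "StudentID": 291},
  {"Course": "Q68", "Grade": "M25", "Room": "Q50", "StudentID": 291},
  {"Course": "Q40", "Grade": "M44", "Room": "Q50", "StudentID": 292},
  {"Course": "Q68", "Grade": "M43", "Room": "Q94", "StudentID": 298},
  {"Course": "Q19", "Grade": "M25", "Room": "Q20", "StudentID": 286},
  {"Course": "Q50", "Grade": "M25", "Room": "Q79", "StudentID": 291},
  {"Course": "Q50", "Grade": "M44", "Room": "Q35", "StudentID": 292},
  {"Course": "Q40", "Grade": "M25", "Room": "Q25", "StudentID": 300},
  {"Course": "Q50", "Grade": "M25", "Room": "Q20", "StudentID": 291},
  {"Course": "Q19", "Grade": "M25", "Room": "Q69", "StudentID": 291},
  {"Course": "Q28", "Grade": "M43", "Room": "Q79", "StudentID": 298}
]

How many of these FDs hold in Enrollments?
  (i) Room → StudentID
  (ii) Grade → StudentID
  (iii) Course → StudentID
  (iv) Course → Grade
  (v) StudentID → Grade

(i) Room → StudentID: Room=Q35: 4 rows → StudentID takes values {287, 298, 291, 292} — violation; Room=Q50: 2 rows → StudentID takes values {291, 292} — violation; Room=Q20: 2 rows → StudentID takes values {286, 291} — violation; Room=Q79: 2 rows → StudentID takes values {291, 298} — violation — fails.
(ii) Grade → StudentID: Grade=M44: 3 rows → StudentID takes values {287, 292} — violation; Grade=M25: 7 rows → StudentID takes values {291, 286, 300} — violation — fails.
(iii) Course → StudentID: Course=Q68: 3 rows → StudentID takes values {287, 291, 298} — violation; Course=Q19: 3 rows → StudentID takes values {298, 286, 291} — violation; Course=Q40: 3 rows → StudentID takes values {291, 292, 300} — violation; Course=Q50: 3 rows → StudentID takes values {291, 292} — violation — fails.
(iv) Course → Grade: Course=Q68: 3 rows → Grade takes values {M44, M25, M43} — violation; Course=Q19: 3 rows → Grade takes values {M43, M25} — violation; Course=Q40: 3 rows → Grade takes values {M25, M44} — violation; Course=Q50: 3 rows → Grade takes values {M25, M44} — violation — fails.
(v) StudentID → Grade: every LHS value maps to a single RHS value — holds.
1 of the 5 dependencies holds.

1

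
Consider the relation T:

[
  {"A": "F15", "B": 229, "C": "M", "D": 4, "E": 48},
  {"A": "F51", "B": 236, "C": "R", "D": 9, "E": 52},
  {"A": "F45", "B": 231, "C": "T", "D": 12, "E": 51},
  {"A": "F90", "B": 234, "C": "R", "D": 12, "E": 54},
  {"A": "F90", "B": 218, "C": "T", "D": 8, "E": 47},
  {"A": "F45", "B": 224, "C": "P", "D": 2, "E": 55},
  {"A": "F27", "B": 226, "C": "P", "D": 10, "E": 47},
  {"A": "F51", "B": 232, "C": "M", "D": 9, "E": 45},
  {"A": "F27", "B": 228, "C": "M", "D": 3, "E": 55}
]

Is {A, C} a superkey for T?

All 9 rows have distinct {A, C} values, so {A, C} → (all attributes) holds and {A, C} is a superkey.

Yes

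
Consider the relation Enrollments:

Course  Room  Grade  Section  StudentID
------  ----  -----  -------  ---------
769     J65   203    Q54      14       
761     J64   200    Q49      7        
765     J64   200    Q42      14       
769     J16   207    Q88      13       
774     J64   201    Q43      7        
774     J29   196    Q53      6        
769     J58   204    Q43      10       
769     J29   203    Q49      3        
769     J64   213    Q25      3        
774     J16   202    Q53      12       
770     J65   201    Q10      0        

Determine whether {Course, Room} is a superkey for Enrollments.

All 11 rows have distinct {Course, Room} values, so {Course, Room} → (all attributes) holds and {Course, Room} is a superkey.

Yes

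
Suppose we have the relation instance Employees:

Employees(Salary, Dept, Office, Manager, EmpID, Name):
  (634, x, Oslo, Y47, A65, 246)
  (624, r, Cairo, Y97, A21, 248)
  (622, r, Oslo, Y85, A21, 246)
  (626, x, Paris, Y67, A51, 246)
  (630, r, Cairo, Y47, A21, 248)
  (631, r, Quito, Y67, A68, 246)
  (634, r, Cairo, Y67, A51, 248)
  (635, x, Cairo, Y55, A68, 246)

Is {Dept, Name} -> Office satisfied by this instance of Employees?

(Dept=x, Name=246): 3 rows → Office takes values {Oslo, Paris, Cairo} — violation
(Dept=r, Name=248): 3 rows → Office = Cairo, Cairo, Cairo ✓
(Dept=r, Name=246): 2 rows → Office takes values {Oslo, Quito} — violation
Two rows agree on {Dept, Name} but differ on Office, so {Dept, Name} -> Office does not hold.

No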